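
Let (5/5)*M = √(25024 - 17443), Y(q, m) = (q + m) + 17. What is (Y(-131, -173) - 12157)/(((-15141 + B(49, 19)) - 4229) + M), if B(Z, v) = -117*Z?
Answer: 78095433/157538257 + 59109*√21/157538257 ≈ 0.49744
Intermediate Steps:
Y(q, m) = 17 + m + q (Y(q, m) = (m + q) + 17 = 17 + m + q)
M = 19*√21 (M = √(25024 - 17443) = √7581 = 19*√21 ≈ 87.069)
(Y(-131, -173) - 12157)/(((-15141 + B(49, 19)) - 4229) + M) = ((17 - 173 - 131) - 12157)/(((-15141 - 117*49) - 4229) + 19*√21) = (-287 - 12157)/(((-15141 - 5733) - 4229) + 19*√21) = -12444/((-20874 - 4229) + 19*√21) = -12444/(-25103 + 19*√21)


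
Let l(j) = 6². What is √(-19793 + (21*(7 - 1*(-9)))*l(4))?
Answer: I*√7697 ≈ 87.733*I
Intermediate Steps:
l(j) = 36
√(-19793 + (21*(7 - 1*(-9)))*l(4)) = √(-19793 + (21*(7 - 1*(-9)))*36) = √(-19793 + (21*(7 + 9))*36) = √(-19793 + (21*16)*36) = √(-19793 + 336*36) = √(-19793 + 12096) = √(-7697) = I*√7697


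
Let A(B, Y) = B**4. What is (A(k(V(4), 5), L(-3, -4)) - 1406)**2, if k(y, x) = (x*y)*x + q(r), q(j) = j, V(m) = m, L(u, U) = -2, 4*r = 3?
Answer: 695710433199991989025/65536 ≈ 1.0616e+16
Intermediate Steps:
r = 3/4 (r = (1/4)*3 = 3/4 ≈ 0.75000)
k(y, x) = 3/4 + y*x**2 (k(y, x) = (x*y)*x + 3/4 = y*x**2 + 3/4 = 3/4 + y*x**2)
(A(k(V(4), 5), L(-3, -4)) - 1406)**2 = ((3/4 + 4*5**2)**4 - 1406)**2 = ((3/4 + 4*25)**4 - 1406)**2 = ((3/4 + 100)**4 - 1406)**2 = ((403/4)**4 - 1406)**2 = (26376683281/256 - 1406)**2 = (26376323345/256)**2 = 695710433199991989025/65536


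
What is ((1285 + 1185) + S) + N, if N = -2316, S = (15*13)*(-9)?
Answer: -1601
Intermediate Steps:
S = -1755 (S = 195*(-9) = -1755)
((1285 + 1185) + S) + N = ((1285 + 1185) - 1755) - 2316 = (2470 - 1755) - 2316 = 715 - 2316 = -1601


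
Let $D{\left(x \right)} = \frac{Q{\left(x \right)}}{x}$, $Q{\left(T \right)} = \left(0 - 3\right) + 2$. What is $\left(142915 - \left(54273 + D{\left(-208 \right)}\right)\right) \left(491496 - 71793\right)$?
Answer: $\frac{7738288752105}{208} \approx 3.7203 \cdot 10^{10}$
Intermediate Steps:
$Q{\left(T \right)} = -1$ ($Q{\left(T \right)} = -3 + 2 = -1$)
$D{\left(x \right)} = - \frac{1}{x}$
$\left(142915 - \left(54273 + D{\left(-208 \right)}\right)\right) \left(491496 - 71793\right) = \left(142915 - \left(54273 - \frac{1}{-208}\right)\right) \left(491496 - 71793\right) = \left(142915 - \left(54273 - - \frac{1}{208}\right)\right) 419703 = \left(142915 - \frac{11288785}{208}\right) 419703 = \frac{18437535}{208} \cdot 419703 = \frac{7738288752105}{208}$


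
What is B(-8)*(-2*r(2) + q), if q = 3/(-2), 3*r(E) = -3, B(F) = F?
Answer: -4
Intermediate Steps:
r(E) = -1 (r(E) = (1/3)*(-3) = -1)
q = -3/2 (q = 3*(-1/2) = -3/2 ≈ -1.5000)
B(-8)*(-2*r(2) + q) = -8*(-2*(-1) - 3/2) = -8*(2 - 3/2) = -8*1/2 = -4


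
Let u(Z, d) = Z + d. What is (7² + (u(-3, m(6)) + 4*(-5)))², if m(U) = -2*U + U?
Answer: 400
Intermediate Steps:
m(U) = -U
(7² + (u(-3, m(6)) + 4*(-5)))² = (7² + ((-3 - 1*6) + 4*(-5)))² = (49 + ((-3 - 6) - 20))² = (49 + (-9 - 20))² = (49 - 29)² = 20² = 400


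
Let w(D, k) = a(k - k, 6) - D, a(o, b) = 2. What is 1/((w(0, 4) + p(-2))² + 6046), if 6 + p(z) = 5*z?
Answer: 1/6242 ≈ 0.00016021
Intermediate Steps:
w(D, k) = 2 - D
p(z) = -6 + 5*z
1/((w(0, 4) + p(-2))² + 6046) = 1/(((2 - 1*0) + (-6 + 5*(-2)))² + 6046) = 1/(((2 + 0) + (-6 - 10))² + 6046) = 1/((2 - 16)² + 6046) = 1/((-14)² + 6046) = 1/(196 + 6046) = 1/6242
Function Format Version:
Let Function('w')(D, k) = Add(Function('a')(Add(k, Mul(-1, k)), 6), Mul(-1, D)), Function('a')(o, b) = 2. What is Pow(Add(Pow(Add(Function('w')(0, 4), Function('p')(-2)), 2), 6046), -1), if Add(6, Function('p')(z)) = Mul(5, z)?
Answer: Rational(1, 6242) ≈ 0.00016021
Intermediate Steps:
Function('w')(D, k) = Add(2, Mul(-1, D))
Function('p')(z) = Add(-6, Mul(5, z))
Pow(Add(Pow(Add(Function('w')(0, 4), Function('p')(-2)), 2), 6046), -1) = Pow(Add(Pow(Add(Add(2, Mul(-1, 0)), Add(-6, Mul(5, -2))), 2), 6046), -1) = Pow(Add(Pow(Add(Add(2, 0), Add(-6, -10)), 2), 6046), -1) = Pow(Add(Pow(Add(2, -16), 2), 6046), -1) = Pow(Add(Pow(-14, 2), 6046), -1) = Pow(Add(196, 6046), -1) = Pow(6242, -1) = Rational(1, 6242)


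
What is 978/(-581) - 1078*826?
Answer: -517339646/581 ≈ -8.9043e+5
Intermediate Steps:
978/(-581) - 1078*826 = 978*(-1/581) - 890428 = -978/581 - 890428 = -517339646/581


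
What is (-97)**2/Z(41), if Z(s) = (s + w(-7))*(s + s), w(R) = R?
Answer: 9409/2788 ≈ 3.3748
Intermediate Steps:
Z(s) = 2*s*(-7 + s) (Z(s) = (s - 7)*(s + s) = (-7 + s)*(2*s) = 2*s*(-7 + s))
(-97)**2/Z(41) = (-97)**2/((2*41*(-7 + 41))) = 9409/((2*41*34)) = 9409/2788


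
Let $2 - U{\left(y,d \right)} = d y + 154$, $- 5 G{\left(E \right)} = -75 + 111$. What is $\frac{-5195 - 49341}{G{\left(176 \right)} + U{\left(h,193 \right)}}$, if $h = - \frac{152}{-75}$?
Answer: $\frac{60150}{607} \approx 99.094$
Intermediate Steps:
$h = \frac{152}{75}$ ($h = \left(-152\right) \left(- \frac{1}{75}\right) = \frac{152}{75} \approx 2.0267$)
$G{\left(E \right)} = - \frac{36}{5}$ ($G{\left(E \right)} = - \frac{-75 + 111}{5} = \left(- \frac{1}{5}\right) 36 = - \frac{36}{5}$)
$U{\left(y,d \right)} = -152 - d y$ ($U{\left(y,d \right)} = 2 - \left(d y + 154\right) = 2 - \left(154 + d y\right) = -152 - d y$)
$\frac{-5195 - 49341}{G{\left(176 \right)} + U{\left(h,193 \right)}} = \frac{-5195 - 49341}{- \frac{36}{5} - \left(152 + 193 \cdot \frac{152}{75}\right)} = - \frac{54536}{- \frac{36}{5} - \frac{40736}{75}} = - \frac{54536}{- \frac{41276}{75}} = \left(-54536\right) \left(- \frac{75}{41276}\right) = \frac{60150}{607}$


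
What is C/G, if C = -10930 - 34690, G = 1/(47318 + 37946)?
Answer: -3889743680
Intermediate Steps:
G = 1/85264 ≈ 1.1728e-5
C = -45620
C/G = -45620/1/85264 = -45620*85264 = -3889743680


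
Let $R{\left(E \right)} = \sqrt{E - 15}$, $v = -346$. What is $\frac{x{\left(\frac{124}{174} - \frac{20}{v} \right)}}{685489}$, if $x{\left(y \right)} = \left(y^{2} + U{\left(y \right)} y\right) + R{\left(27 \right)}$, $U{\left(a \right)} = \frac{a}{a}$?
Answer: $\frac{308998612}{155285606126889} + \frac{2 \sqrt{3}}{685489} \approx 7.0433 \cdot 10^{-6}$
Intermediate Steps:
$U{\left(a \right)} = 1$
$R{\left(E \right)} = \sqrt{-15 + E}$
$x{\left(y \right)} = y + y^{2} + 2 \sqrt{3}$ ($x{\left(y \right)} = \left(y^{2} + 1 y\right) + \sqrt{-15 + 27} = \left(y^{2} + y\right) + \sqrt{12} = \left(y + y^{2}\right) + 2 \sqrt{3} = y + y^{2} + 2 \sqrt{3}$)
$\frac{x{\left(\frac{124}{174} - \frac{20}{v} \right)}}{685489} = \frac{\left(\frac{124}{174} - \frac{20}{-346}\right) + \left(\frac{124}{174} - \frac{20}{-346}\right)^{2} + 2 \sqrt{3}}{685489} = \left(\left(124 \cdot \frac{1}{174} - - \frac{10}{173}\right) + \left(124 \cdot \frac{1}{174} - - \frac{10}{173}\right)^{2} + 2 \sqrt{3}\right) \frac{1}{685489} = \left(\left(\frac{62}{87} + \frac{10}{173}\right) + \left(\frac{62}{87} + \frac{10}{173}\right)^{2} + 2 \sqrt{3}\right) \frac{1}{685489} = \left(\frac{11596}{15051} + \left(\frac{11596}{15051}\right)^{2} + 2 \sqrt{3}\right) \frac{1}{685489} = \left(\frac{11596}{15051} + \frac{134467216}{226532601} + 2 \sqrt{3}\right) \frac{1}{685489} = \left(\frac{308998612}{226532601} + 2 \sqrt{3}\right) \frac{1}{685489} = \frac{308998612}{155285606126889} + \frac{2 \sqrt{3}}{685489}$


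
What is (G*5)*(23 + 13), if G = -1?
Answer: -180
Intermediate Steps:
(G*5)*(23 + 13) = (-1*5)*(23 + 13) = -5*36 = -180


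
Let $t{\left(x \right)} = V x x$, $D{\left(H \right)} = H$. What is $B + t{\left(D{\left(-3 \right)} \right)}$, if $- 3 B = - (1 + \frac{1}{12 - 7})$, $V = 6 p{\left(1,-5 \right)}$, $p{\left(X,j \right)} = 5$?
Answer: $\frac{1352}{5} \approx 270.4$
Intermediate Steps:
$V = 30$ ($V = 6 \cdot 5 = 30$)
$t{\left(x \right)} = 30 x^{2}$ ($t{\left(x \right)} = 30 x x = 30 x^{2}$)
$B = \frac{2}{5}$ ($B = - \frac{\left(-1\right) \left(1 + \frac{1}{12 - 7}\right)}{3} = - \frac{\left(-1\right) \left(1 + \frac{1}{5}\right)}{3} = - \frac{\left(-1\right) \frac{6}{5}}{3} = \left(- \frac{1}{3}\right) \left(- \frac{6}{5}\right) = \frac{2}{5} \approx 0.4$)
$B + t{\left(D{\left(-3 \right)} \right)} = \frac{2}{5} + 30 \left(-3\right)^{2} = \frac{2}{5} + 30 \cdot 9 = \frac{2}{5} + 270 = \frac{1352}{5}$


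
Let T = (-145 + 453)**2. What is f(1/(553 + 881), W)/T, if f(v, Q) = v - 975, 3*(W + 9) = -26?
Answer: -1398149/136034976 ≈ -0.010278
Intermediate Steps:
T = 94864 (T = 308**2 = 94864)
W = -53/3 (W = -9 + (1/3)*(-26) = -9 - 26/3 = -53/3 ≈ -17.667)
f(v, Q) = -975 + v
f(1/(553 + 881), W)/T = (-975 + 1/(553 + 881))/94864 = (-975 + 1/1434)*(1/94864) = -1398149/1434*1/94864 = -1398149/136034976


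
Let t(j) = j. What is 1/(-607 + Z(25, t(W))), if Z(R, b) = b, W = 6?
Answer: -1/601 ≈ -0.0016639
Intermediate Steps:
1/(-607 + Z(25, t(W))) = 1/(-607 + 6) = 1/(-601) = -1/601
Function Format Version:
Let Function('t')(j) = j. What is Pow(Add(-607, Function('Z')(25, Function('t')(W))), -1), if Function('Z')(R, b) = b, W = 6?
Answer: Rational(-1, 601) ≈ -0.0016639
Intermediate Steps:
Pow(Add(-607, Function('Z')(25, Function('t')(W))), -1) = Pow(Add(-607, 6), -1) = Pow(-601, -1) = Rational(-1, 601)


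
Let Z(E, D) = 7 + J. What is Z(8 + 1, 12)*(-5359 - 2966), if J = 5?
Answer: -99900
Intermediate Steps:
Z(E, D) = 12 (Z(E, D) = 7 + 5 = 12)
Z(8 + 1, 12)*(-5359 - 2966) = 12*(-5359 - 2966) = 12*(-8325) = -99900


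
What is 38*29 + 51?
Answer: 1153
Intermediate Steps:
38*29 + 51 = 1102 + 51 = 1153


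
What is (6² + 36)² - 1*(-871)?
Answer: 6055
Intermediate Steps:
(6² + 36)² - 1*(-871) = (36 + 36)² + 871 = 72² + 871 = 5184 + 871 = 6055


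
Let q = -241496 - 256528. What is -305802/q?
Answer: 16989/27668 ≈ 0.61403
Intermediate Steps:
q = -498024
-305802/q = -305802/(-498024) = -305802*(-1/498024) = 16989/27668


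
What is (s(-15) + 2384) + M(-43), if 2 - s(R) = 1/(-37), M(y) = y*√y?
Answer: 88283/37 - 43*I*√43 ≈ 2386.0 - 281.97*I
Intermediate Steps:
M(y) = y^(3/2)
s(R) = 75/37 (s(R) = 2 - 1/(-37) = 2 - 1*(-1/37) = 2 + 1/37 = 75/37)
(s(-15) + 2384) + M(-43) = (75/37 + 2384) + (-43)^(3/2) = 88283/37 - 43*I*√43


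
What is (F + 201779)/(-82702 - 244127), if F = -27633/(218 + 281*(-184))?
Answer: -3462940409/5609039298 ≈ -0.61739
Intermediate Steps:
F = 9211/17162 (F = -27633/(218 - 51704) = -27633/(-51486) = -27633*(-1/51486) = 9211/17162 ≈ 0.53671)
(F + 201779)/(-82702 - 244127) = (9211/17162 + 201779)/(-82702 - 244127) = (3462940409/17162)/(-326829) = (3462940409/17162)*(-1/326829) = -3462940409/5609039298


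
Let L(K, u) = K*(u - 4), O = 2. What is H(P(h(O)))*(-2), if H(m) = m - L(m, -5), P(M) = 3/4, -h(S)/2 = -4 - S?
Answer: -15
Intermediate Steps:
h(S) = 8 + 2*S (h(S) = -2*(-4 - S) = 8 + 2*S)
P(M) = 3/4 (P(M) = 3*(1/4) = 3/4)
L(K, u) = K*(-4 + u)
H(m) = 10*m (H(m) = m - m*(-4 - 5) = m - m*(-9) = m - (-9)*m = m + 9*m = 10*m)
H(P(h(O)))*(-2) = (10*(3/4))*(-2) = (15/2)*(-2) = -15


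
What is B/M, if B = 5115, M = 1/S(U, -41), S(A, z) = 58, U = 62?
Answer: 296670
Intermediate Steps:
M = 1/58 ≈ 0.017241
B/M = 5115/(1/58) = 5115*58 = 296670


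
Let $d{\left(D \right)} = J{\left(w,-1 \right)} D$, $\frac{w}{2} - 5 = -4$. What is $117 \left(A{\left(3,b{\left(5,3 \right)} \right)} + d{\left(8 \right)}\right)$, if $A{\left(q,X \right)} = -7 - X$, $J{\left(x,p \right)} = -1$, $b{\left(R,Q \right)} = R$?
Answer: $-2340$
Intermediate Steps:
$w = 2$ ($w = 10 + 2 \left(-4\right) = 10 - 8 = 2$)
$d{\left(D \right)} = - D$
$117 \left(A{\left(3,b{\left(5,3 \right)} \right)} + d{\left(8 \right)}\right) = 117 \left(\left(-7 - 5\right) - 8\right) = 117 \left(-12 - 8\right) = 117 \left(-20\right) = -2340$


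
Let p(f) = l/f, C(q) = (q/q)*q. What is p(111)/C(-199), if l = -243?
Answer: 81/7363 ≈ 0.011001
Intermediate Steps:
C(q) = q (C(q) = 1*q = q)
p(f) = -243/f
p(111)/C(-199) = -243/111/(-199) = -243*1/111*(-1/199) = -81/37*(-1/199) = 81/7363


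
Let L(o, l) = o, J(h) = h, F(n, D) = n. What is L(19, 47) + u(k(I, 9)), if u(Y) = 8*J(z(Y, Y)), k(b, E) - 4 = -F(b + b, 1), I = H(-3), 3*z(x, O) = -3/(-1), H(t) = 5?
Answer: 27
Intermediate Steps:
z(x, O) = 1 (z(x, O) = (-3/(-1))/3 = (-3*(-1))/3 = (⅓)*3 = 1)
I = 5
k(b, E) = 4 - 2*b (k(b, E) = 4 - (b + b) = 4 - 2*b)
u(Y) = 8 (u(Y) = 8*1 = 8)
L(19, 47) + u(k(I, 9)) = 19 + 8 = 27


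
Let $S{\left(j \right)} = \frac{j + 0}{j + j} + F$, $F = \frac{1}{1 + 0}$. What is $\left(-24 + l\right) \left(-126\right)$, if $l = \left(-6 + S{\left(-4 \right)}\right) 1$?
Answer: $3591$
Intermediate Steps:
$F = 1$ ($F = 1^{-1} = 1$)
$S{\left(j \right)} = \frac{3}{2}$ ($S{\left(j \right)} = \frac{j + 0}{j + j} + 1 = \frac{j}{2 j} + 1 = j \frac{1}{2 j} + 1 = \frac{1}{2} + 1 = \frac{3}{2}$)
$l = - \frac{9}{2}$ ($l = \left(-6 + \frac{3}{2}\right) 1 = \left(- \frac{9}{2}\right) 1 = - \frac{9}{2} \approx -4.5$)
$\left(-24 + l\right) \left(-126\right) = \left(-24 - \frac{9}{2}\right) \left(-126\right) = \left(- \frac{57}{2}\right) \left(-126\right) = 3591$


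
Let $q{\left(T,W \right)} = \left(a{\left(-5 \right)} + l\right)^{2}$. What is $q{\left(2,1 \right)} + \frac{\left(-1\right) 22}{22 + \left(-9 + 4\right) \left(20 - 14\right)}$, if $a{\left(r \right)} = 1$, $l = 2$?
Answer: $\frac{47}{4} \approx 11.75$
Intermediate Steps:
$q{\left(T,W \right)} = 9$ ($q{\left(T,W \right)} = \left(1 + 2\right)^{2} = 3^{2} = 9$)
$q{\left(2,1 \right)} + \frac{\left(-1\right) 22}{22 + \left(-9 + 4\right) \left(20 - 14\right)} = 9 + \frac{\left(-1\right) 22}{22 + \left(-9 + 4\right) \left(20 - 14\right)} = 9 - \frac{22}{22 - 30} = 9 - \frac{22}{-8} = 9 - - \frac{11}{4} = 9 + \frac{11}{4} = \frac{47}{4}$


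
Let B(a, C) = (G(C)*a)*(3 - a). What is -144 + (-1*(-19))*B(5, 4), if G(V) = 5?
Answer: -1094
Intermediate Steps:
B(a, C) = 5*a*(3 - a) (B(a, C) = (5*a)*(3 - a) = 5*a*(3 - a))
-144 + (-1*(-19))*B(5, 4) = -144 + (-1*(-19))*(5*5*(3 - 1*5)) = -144 + 19*(5*5*(3 - 5)) = -144 + 19*(5*5*(-2)) = -144 + 19*(-50) = -144 - 950 = -1094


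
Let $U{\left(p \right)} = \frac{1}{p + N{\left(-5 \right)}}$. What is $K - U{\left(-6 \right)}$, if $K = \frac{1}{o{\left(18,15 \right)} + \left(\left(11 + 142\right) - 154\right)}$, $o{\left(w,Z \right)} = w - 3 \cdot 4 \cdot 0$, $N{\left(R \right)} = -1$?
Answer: $\frac{24}{119} \approx 0.20168$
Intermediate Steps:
$o{\left(w,Z \right)} = w$ ($o{\left(w,Z \right)} = w - 12 \cdot 0 = w - 0 = w + 0 = w$)
$U{\left(p \right)} = \frac{1}{-1 + p}$ ($U{\left(p \right)} = \frac{1}{p - 1} = \frac{1}{-1 + p}$)
$K = \frac{1}{17}$ ($K = \frac{1}{18 + \left(\left(11 + 142\right) - 154\right)} = \frac{1}{18 + \left(153 - 154\right)} = \frac{1}{18 - 1} = \frac{1}{17} \approx 0.058824$)
$K - U{\left(-6 \right)} = \frac{1}{17} - \frac{1}{-1 - 6} = \frac{1}{17} - \frac{1}{-7} = \frac{1}{17} - - \frac{1}{7} = \frac{1}{17} + \frac{1}{7} = \frac{24}{119}$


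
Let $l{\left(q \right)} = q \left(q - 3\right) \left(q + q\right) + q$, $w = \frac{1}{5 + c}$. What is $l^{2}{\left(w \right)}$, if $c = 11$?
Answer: $\frac{6561}{4194304} \approx 0.0015643$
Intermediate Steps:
$w = \frac{1}{16}$ ($w = \frac{1}{5 + 11} = \frac{1}{16} \approx 0.0625$)
$l{\left(q \right)} = q + 2 q^{2} \left(-3 + q\right)$ ($l{\left(q \right)} = q \left(-3 + q\right) 2 q + q = q 2 q \left(-3 + q\right) + q = 2 q^{2} \left(-3 + q\right) + q = q + 2 q^{2} \left(-3 + q\right)$)
$l^{2}{\left(w \right)} = \left(\frac{1 - \frac{3}{8} + \frac{2}{256}}{16}\right)^{2} = \left(\frac{1 - \frac{3}{8} + 2 \cdot \frac{1}{256}}{16}\right)^{2} = \left(\frac{1 - \frac{3}{8} + \frac{1}{128}}{16}\right)^{2} = \left(\frac{1}{16} \cdot \frac{81}{128}\right)^{2} = \left(\frac{81}{2048}\right)^{2} = \frac{6561}{4194304}$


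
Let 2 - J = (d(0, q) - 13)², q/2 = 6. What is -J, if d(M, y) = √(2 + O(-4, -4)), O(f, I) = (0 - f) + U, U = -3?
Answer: 170 - 26*√3 ≈ 124.97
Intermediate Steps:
q = 12 (q = 2*6 = 12)
O(f, I) = -3 - f (O(f, I) = (0 - f) - 3 = -f - 3 = -3 - f)
d(M, y) = √3 (d(M, y) = √(2 + (-3 - 1*(-4))) = √(2 + (-3 + 4)) = √(2 + 1) = √3)
J = 2 - (-13 + √3)² (J = 2 - (√3 - 13)² = 2 - (-13 + √3)² ≈ -124.97)
-J = -(-170 + 26*√3) = 170 - 26*√3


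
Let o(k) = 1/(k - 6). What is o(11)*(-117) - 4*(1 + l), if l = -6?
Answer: -17/5 ≈ -3.4000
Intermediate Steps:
o(k) = 1/(-6 + k)
o(11)*(-117) - 4*(1 + l) = -117/(-6 + 11) - 4*(1 - 6) = -117/5 - 4*(-5) = (1/5)*(-117) + 20 = -117/5 + 20 = -17/5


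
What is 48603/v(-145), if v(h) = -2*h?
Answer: 48603/290 ≈ 167.60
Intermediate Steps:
48603/v(-145) = 48603/((-2*(-145))) = 48603/290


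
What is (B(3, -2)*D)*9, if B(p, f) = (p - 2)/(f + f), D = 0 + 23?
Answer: -207/4 ≈ -51.750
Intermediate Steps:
D = 23
B(p, f) = (-2 + p)/(2*f) (B(p, f) = (-2 + p)/((2*f)) = (-2 + p)*(1/(2*f)) = (-2 + p)/(2*f))
(B(3, -2)*D)*9 = (((½)*(-2 + 3)/(-2))*23)*9 = (((½)*(-½)*1)*23)*9 = -¼*23*9 = -23/4*9 = -207/4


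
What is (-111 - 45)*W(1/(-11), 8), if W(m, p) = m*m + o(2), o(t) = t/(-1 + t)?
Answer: -37908/121 ≈ -313.29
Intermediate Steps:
W(m, p) = 2 + m² (W(m, p) = m*m + 2/(-1 + 2) = m² + 2/1 = m² + 2*1 = m² + 2 = 2 + m²)
(-111 - 45)*W(1/(-11), 8) = (-111 - 45)*(2 + (1/(-11))²) = -156*(2 + (1*(-1/11))²) = -156*(2 + (-1/11)²) = -156*(2 + 1/121) = -156*243/121 = -37908/121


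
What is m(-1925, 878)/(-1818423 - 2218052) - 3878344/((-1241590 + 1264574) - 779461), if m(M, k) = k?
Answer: 15654174410594/3053500498575 ≈ 5.1266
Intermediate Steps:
m(-1925, 878)/(-1818423 - 2218052) - 3878344/((-1241590 + 1264574) - 779461) = 878/(-1818423 - 2218052) - 3878344/((-1241590 + 1264574) - 779461) = 878/(-4036475) - 3878344/(22984 - 779461) = 878*(-1/4036475) - 3878344/(-756477) = -878/4036475 - 3878344*(-1/756477) = -878/4036475 + 3878344/756477 = 15654174410594/3053500498575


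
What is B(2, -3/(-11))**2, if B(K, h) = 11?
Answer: 121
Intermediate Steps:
B(2, -3/(-11))**2 = 11**2 = 121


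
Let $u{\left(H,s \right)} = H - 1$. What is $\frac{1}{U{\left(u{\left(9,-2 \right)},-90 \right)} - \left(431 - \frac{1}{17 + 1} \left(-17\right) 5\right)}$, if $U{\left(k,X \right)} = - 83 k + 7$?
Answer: $- \frac{18}{19669} \approx -0.00091515$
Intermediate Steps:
$u{\left(H,s \right)} = -1 + H$ ($u{\left(H,s \right)} = H - 1 = -1 + H$)
$U{\left(k,X \right)} = 7 - 83 k$
$\frac{1}{U{\left(u{\left(9,-2 \right)},-90 \right)} - \left(431 - \frac{1}{17 + 1} \left(-17\right) 5\right)} = \frac{1}{\left(7 - 83 \left(-1 + 9\right)\right) - \left(431 - \frac{1}{17 + 1} \left(-17\right) 5\right)} = \frac{1}{\left(7 - 664\right) - \left(431 - \frac{1}{18} \left(-17\right) 5\right)} = \frac{1}{-657 - \frac{7843}{18}} = \frac{1}{- \frac{19669}{18}} = - \frac{18}{19669}$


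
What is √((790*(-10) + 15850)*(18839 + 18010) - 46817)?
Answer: √292902733 ≈ 17114.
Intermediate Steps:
√((790*(-10) + 15850)*(18839 + 18010) - 46817) = √((-7900 + 15850)*36849 - 46817) = √(7950*36849 - 46817) = √(292949550 - 46817) = √292902733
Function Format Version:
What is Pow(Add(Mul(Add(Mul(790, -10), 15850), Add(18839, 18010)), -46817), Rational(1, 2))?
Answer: Pow(292902733, Rational(1, 2)) ≈ 17114.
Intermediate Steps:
Pow(Add(Mul(Add(Mul(790, -10), 15850), Add(18839, 18010)), -46817), Rational(1, 2)) = Pow(Add(Mul(Add(-7900, 15850), 36849), -46817), Rational(1, 2)) = Pow(Add(Mul(7950, 36849), -46817), Rational(1, 2)) = Pow(Add(292949550, -46817), Rational(1, 2)) = Pow(292902733, Rational(1, 2))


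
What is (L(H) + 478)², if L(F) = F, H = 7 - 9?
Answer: 226576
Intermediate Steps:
H = -2
(L(H) + 478)² = (-2 + 478)² = 476² = 226576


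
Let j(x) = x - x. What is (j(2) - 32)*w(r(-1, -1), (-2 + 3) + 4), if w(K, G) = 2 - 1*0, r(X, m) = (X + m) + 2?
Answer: -64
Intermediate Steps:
j(x) = 0
r(X, m) = 2 + X + m
w(K, G) = 2 (w(K, G) = 2 + 0 = 2)
(j(2) - 32)*w(r(-1, -1), (-2 + 3) + 4) = (0 - 32)*2 = -32*2 = -64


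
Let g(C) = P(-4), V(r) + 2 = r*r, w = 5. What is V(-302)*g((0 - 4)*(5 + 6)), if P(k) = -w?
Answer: -456010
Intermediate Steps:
P(k) = -5 (P(k) = -1*5 = -5)
V(r) = -2 + r² (V(r) = -2 + r*r = -2 + r²)
g(C) = -5
V(-302)*g((0 - 4)*(5 + 6)) = (-2 + (-302)²)*(-5) = (-2 + 91204)*(-5) = 91202*(-5) = -456010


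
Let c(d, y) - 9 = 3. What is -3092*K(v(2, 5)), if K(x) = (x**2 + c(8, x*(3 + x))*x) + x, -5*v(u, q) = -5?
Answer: -43288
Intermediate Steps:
c(d, y) = 12 (c(d, y) = 9 + 3 = 12)
v(u, q) = 1 (v(u, q) = -1/5*(-5) = 1)
K(x) = x**2 + 13*x (K(x) = (x**2 + 12*x) + x = x**2 + 13*x)
-3092*K(v(2, 5)) = -3092*(13 + 1) = -3092*14 = -43288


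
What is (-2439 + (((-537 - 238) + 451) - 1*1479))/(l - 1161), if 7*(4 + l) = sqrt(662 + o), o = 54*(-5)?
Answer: 4941930/1357217 + 8484*sqrt(2)/1357217 ≈ 3.6501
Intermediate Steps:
o = -270
l = -4 + 2*sqrt(2) (l = -4 + sqrt(662 - 270)/7 = -4 + sqrt(392)/7 = -4 + (14*sqrt(2))/7 = -4 + 2*sqrt(2) ≈ -1.1716)
(-2439 + (((-537 - 238) + 451) - 1*1479))/(l - 1161) = (-2439 + (((-537 - 238) + 451) - 1*1479))/((-4 + 2*sqrt(2)) - 1161) = (-2439 + ((-775 + 451) - 1479))/(-1165 + 2*sqrt(2)) = (-2439 + (-324 - 1479))/(-1165 + 2*sqrt(2)) = (-2439 - 1803)/(-1165 + 2*sqrt(2)) = -4242/(-1165 + 2*sqrt(2))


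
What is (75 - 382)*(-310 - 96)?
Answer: 124642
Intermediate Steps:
(75 - 382)*(-310 - 96) = -307*(-406) = 124642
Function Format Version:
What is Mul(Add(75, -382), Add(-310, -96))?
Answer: 124642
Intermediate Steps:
Mul(Add(75, -382), Add(-310, -96)) = Mul(-307, -406) = 124642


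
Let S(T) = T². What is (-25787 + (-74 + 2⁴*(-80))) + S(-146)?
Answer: -5825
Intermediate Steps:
(-25787 + (-74 + 2⁴*(-80))) + S(-146) = (-25787 + (-74 + 2⁴*(-80))) + (-146)² = (-25787 + (-74 + 16*(-80))) + 21316 = (-25787 + (-74 - 1280)) + 21316 = (-25787 - 1354) + 21316 = -27141 + 21316 = -5825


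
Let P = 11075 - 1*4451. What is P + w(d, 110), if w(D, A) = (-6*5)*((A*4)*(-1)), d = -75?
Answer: 19824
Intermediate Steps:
w(D, A) = 120*A (w(D, A) = -30*4*A*(-1) = -(-120)*A = 120*A)
P = 6624 (P = 11075 - 4451 = 6624)
P + w(d, 110) = 6624 + 120*110 = 6624 + 13200 = 19824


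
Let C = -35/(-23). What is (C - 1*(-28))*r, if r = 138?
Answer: 4074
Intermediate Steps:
C = 35/23 (C = -35*(-1/23) = 35/23 ≈ 1.5217)
(C - 1*(-28))*r = (35/23 - 1*(-28))*138 = (35/23 + 28)*138 = (679/23)*138 = 4074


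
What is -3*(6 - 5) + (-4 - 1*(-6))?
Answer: -1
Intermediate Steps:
-3*(6 - 5) + (-4 - 1*(-6)) = -3*1 + (-4 + 6) = -3 + 2 = -1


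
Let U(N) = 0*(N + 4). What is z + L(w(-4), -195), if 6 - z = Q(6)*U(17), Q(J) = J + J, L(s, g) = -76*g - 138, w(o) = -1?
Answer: 14688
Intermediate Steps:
U(N) = 0 (U(N) = 0*(4 + N) = 0)
L(s, g) = -138 - 76*g
Q(J) = 2*J
z = 6 (z = 6 - 2*6*0 = 6 - 12*0 = 6 - 1*0 = 6 + 0 = 6)
z + L(w(-4), -195) = 6 + (-138 - 76*(-195)) = 6 + (-138 + 14820) = 6 + 14682 = 14688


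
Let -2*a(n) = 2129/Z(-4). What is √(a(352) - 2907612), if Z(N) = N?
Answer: I*√46517534/4 ≈ 1705.1*I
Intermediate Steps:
a(n) = 2129/8 (a(n) = -2129/(2*(-4)) = -2129*(-1)/(2*4) = -½*(-2129/4) = 2129/8)
√(a(352) - 2907612) = √(2129/8 - 2907612) = √(-23258767/8) = I*√46517534/4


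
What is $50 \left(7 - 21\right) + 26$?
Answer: $-674$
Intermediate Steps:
$50 \left(7 - 21\right) + 26 = 50 \left(-14\right) + 26 = -700 + 26 = -674$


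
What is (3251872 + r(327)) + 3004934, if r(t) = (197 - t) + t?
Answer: 6257003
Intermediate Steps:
r(t) = 197
(3251872 + r(327)) + 3004934 = (3251872 + 197) + 3004934 = 3252069 + 3004934 = 6257003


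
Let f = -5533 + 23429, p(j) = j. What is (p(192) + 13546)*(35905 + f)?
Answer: 739118138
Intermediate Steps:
f = 17896
(p(192) + 13546)*(35905 + f) = (192 + 13546)*(35905 + 17896) = 13738*53801 = 739118138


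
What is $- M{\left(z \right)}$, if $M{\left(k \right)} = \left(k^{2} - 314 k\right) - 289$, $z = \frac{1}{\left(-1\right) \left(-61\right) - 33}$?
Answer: $\frac{235367}{784} \approx 300.21$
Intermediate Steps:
$z = \frac{1}{28}$ ($z = \frac{1}{61 - 33} = \frac{1}{28} \approx 0.035714$)
$M{\left(k \right)} = -289 + k^{2} - 314 k$
$- M{\left(z \right)} = - (-289 + \left(\frac{1}{28}\right)^{2} - \frac{157}{14}) = - (-289 + \frac{1}{784} - \frac{157}{14}) = \left(-1\right) \left(- \frac{235367}{784}\right) = \frac{235367}{784}$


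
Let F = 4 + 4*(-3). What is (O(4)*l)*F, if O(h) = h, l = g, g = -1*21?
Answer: 672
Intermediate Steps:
g = -21
l = -21
F = -8 (F = 4 - 12 = -8)
(O(4)*l)*F = (4*(-21))*(-8) = -84*(-8) = 672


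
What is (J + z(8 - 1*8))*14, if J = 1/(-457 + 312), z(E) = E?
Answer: -14/145 ≈ -0.096552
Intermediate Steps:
J = -1/145 (J = 1/(-145) = -1/145 ≈ -0.0068966)
(J + z(8 - 1*8))*14 = (-1/145 + (8 - 1*8))*14 = (-1/145 + (8 - 8))*14 = (-1/145 + 0)*14 = -1/145*14 = -14/145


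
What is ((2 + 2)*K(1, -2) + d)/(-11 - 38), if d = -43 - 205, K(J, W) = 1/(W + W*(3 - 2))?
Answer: 249/49 ≈ 5.0816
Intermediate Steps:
K(J, W) = 1/(2*W) (K(J, W) = 1/(W + W*1) = 1/(W + W) = 1/(2*W))
d = -248
((2 + 2)*K(1, -2) + d)/(-11 - 38) = ((2 + 2)*((½)/(-2)) - 248)/(-11 - 38) = (4*((½)*(-½)) - 248)/(-49) = (4*(-¼) - 248)*(-1/49) = (-1 - 248)*(-1/49) = -249*(-1/49) = 249/49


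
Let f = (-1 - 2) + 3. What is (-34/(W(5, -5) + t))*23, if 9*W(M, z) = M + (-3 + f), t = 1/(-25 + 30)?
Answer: -35190/19 ≈ -1852.1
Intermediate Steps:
t = ⅕ (t = 1/5 = ⅕ ≈ 0.20000)
f = 0 (f = -3 + 3 = 0)
W(M, z) = -⅓ + M/9 (W(M, z) = (M + (-3 + 0))/9 = (M - 3)/9 = (-3 + M)/9 = -⅓ + M/9)
(-34/(W(5, -5) + t))*23 = (-34/((-⅓ + (⅑)*5) + ⅕))*23 = (-34/((-⅓ + 5/9) + ⅕))*23 = (-34/(2/9 + ⅕))*23 = (-34/(19/45))*23 = ((45/19)*(-34))*23 = -1530/19*23 = -35190/19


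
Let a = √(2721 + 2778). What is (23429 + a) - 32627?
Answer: -9198 + 3*√611 ≈ -9123.8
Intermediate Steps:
a = 3*√611 (a = √5499 = 3*√611 ≈ 74.155)
(23429 + a) - 32627 = (23429 + 3*√611) - 32627 = -9198 + 3*√611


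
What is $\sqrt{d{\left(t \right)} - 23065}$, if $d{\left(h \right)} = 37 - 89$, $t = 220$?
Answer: $i \sqrt{23117} \approx 152.04 i$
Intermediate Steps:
$d{\left(h \right)} = -52$ ($d{\left(h \right)} = 37 - 89 = -52$)
$\sqrt{d{\left(t \right)} - 23065} = \sqrt{-52 - 23065} = \sqrt{-23117} = i \sqrt{23117}$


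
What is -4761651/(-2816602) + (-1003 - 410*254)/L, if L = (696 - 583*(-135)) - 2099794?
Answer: 9916552332929/5690642964586 ≈ 1.7426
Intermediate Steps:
L = -2020393 (L = (696 + 78705) - 2099794 = 79401 - 2099794 = -2020393)
-4761651/(-2816602) + (-1003 - 410*254)/L = -4761651/(-2816602) + (-1003 - 410*254)/(-2020393) = -4761651*(-1/2816602) + (-1003 - 104140)*(-1/2020393) = 4761651/2816602 - 105143*(-1/2020393) = 4761651/2816602 + 105143/2020393 = 9916552332929/5690642964586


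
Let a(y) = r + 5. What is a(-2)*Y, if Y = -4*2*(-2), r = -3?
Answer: 32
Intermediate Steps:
a(y) = 2 (a(y) = -3 + 5 = 2)
Y = 16 (Y = -8*(-2) = 16)
a(-2)*Y = 2*16 = 32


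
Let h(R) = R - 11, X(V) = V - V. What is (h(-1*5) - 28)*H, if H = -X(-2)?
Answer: 0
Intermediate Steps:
X(V) = 0
h(R) = -11 + R
H = 0 (H = -1*0 = 0)
(h(-1*5) - 28)*H = ((-11 - 1*5) - 28)*0 = ((-11 - 5) - 28)*0 = (-16 - 28)*0 = -44*0 = 0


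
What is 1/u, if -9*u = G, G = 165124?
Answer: -9/165124 ≈ -5.4504e-5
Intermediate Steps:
u = -165124/9 (u = -⅑*165124 = -165124/9 ≈ -18347.)
1/u = 1/(-165124/9) = -9/165124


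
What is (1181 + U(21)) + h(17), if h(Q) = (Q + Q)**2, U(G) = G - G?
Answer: 2337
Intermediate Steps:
U(G) = 0
h(Q) = 4*Q**2 (h(Q) = (2*Q)**2 = 4*Q**2)
(1181 + U(21)) + h(17) = (1181 + 0) + 4*17**2 = 1181 + 4*289 = 1181 + 1156 = 2337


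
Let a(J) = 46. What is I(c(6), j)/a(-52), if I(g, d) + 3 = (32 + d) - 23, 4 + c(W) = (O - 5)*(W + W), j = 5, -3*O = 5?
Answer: 11/46 ≈ 0.23913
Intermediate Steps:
O = -5/3 (O = -1/3*5 = -5/3 ≈ -1.6667)
c(W) = -4 - 40*W/3 (c(W) = -4 + (-5/3 - 5)*(W + W) = -4 - 40*W/3)
I(g, d) = 6 + d (I(g, d) = -3 + ((32 + d) - 23) = -3 + (9 + d) = 6 + d)
I(c(6), j)/a(-52) = (6 + 5)/46 = 11*(1/46) = 11/46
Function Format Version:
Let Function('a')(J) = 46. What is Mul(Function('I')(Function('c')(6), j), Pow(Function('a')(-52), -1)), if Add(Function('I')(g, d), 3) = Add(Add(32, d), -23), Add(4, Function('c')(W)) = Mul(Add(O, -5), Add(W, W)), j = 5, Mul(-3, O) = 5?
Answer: Rational(11, 46) ≈ 0.23913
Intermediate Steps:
O = Rational(-5, 3) (O = Mul(Rational(-1, 3), 5) = Rational(-5, 3) ≈ -1.6667)
Function('c')(W) = Add(-4, Mul(Rational(-40, 3), W)) (Function('c')(W) = Add(-4, Mul(Add(Rational(-5, 3), -5), Add(W, W))) = Add(-4, Mul(Rational(-20, 3), Mul(2, W))) = Add(-4, Mul(Rational(-40, 3), W)))
Function('I')(g, d) = Add(6, d) (Function('I')(g, d) = Add(-3, Add(Add(32, d), -23)) = Add(-3, Add(9, d)) = Add(6, d))
Mul(Function('I')(Function('c')(6), j), Pow(Function('a')(-52), -1)) = Mul(Add(6, 5), Pow(46, -1)) = Mul(11, Rational(1, 46)) = Rational(11, 46)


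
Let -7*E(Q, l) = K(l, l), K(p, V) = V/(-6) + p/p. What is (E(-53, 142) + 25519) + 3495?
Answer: 609362/21 ≈ 29017.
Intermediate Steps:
K(p, V) = 1 - V/6 (K(p, V) = V*(-⅙) + 1 = -V/6 + 1 = 1 - V/6)
E(Q, l) = -⅐ + l/42 (E(Q, l) = -(1 - l/6)/7 = -⅐ + l/42)
(E(-53, 142) + 25519) + 3495 = ((-⅐ + (1/42)*142) + 25519) + 3495 = ((-⅐ + 71/21) + 25519) + 3495 = (68/21 + 25519) + 3495 = 535967/21 + 3495 = 609362/21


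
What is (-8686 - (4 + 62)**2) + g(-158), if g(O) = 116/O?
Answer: -1030376/79 ≈ -13043.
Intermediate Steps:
(-8686 - (4 + 62)**2) + g(-158) = (-8686 - (4 + 62)**2) + 116/(-158) = (-8686 - 1*66**2) + 116*(-1/158) = (-8686 - 1*4356) - 58/79 = (-8686 - 4356) - 58/79 = -13042 - 58/79 = -1030376/79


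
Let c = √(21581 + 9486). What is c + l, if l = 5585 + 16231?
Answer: 21816 + √31067 ≈ 21992.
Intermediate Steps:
c = √31067 ≈ 176.26
l = 21816
c + l = √31067 + 21816 = 21816 + √31067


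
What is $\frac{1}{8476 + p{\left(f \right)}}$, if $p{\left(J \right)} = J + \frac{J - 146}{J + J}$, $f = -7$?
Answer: $\frac{14}{118719} \approx 0.00011793$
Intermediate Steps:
$p{\left(J \right)} = J + \frac{-146 + J}{2 J}$
$\frac{1}{8476 + p{\left(f \right)}} = \frac{1}{8476 - \left(\frac{13}{2} - \frac{73}{7}\right)} = \frac{1}{8476 - - \frac{55}{14}} = \frac{1}{8476 + \left(\frac{1}{2} - 7 + \frac{73}{7}\right)} = \frac{1}{8476 + \frac{55}{14}} = \frac{1}{\frac{118719}{14}} = \frac{14}{118719}$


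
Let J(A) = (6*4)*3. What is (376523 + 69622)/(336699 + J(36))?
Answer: 148715/112257 ≈ 1.3248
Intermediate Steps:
J(A) = 72 (J(A) = 24*3 = 72)
(376523 + 69622)/(336699 + J(36)) = (376523 + 69622)/(336699 + 72) = 446145/336771 = 446145*(1/336771) = 148715/112257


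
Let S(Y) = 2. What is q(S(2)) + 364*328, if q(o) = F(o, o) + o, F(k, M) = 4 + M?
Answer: 119400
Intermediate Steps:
q(o) = 4 + 2*o (q(o) = (4 + o) + o = 4 + 2*o)
q(S(2)) + 364*328 = (4 + 2*2) + 364*328 = (4 + 4) + 119392 = 8 + 119392 = 119400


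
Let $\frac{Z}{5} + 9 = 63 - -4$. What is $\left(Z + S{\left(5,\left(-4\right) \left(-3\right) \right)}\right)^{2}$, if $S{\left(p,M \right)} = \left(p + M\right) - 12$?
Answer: $87025$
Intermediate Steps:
$S{\left(p,M \right)} = -12 + M + p$ ($S{\left(p,M \right)} = \left(M + p\right) - 12 = -12 + M + p$)
$Z = 290$ ($Z = -45 + 5 \left(63 - -4\right) = -45 + 5 \left(63 + 4\right) = -45 + 5 \cdot 67 = -45 + 335 = 290$)
$\left(Z + S{\left(5,\left(-4\right) \left(-3\right) \right)}\right)^{2} = \left(290 - -5\right)^{2} = \left(290 + \left(-12 + 12 + 5\right)\right)^{2} = \left(290 + 5\right)^{2} = 295^{2} = 87025$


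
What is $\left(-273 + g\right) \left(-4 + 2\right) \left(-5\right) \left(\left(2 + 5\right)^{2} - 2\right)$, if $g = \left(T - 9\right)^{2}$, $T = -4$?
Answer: $-48880$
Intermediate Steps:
$g = 169$ ($g = \left(-4 - 9\right)^{2} = \left(-13\right)^{2} = 169$)
$\left(-273 + g\right) \left(-4 + 2\right) \left(-5\right) \left(\left(2 + 5\right)^{2} - 2\right) = \left(-273 + 169\right) \left(-4 + 2\right) \left(-5\right) \left(\left(2 + 5\right)^{2} - 2\right) = - 104 \left(-2\right) \left(-5\right) \left(7^{2} - 2\right) = - 104 \cdot 10 \left(49 - 2\right) = - 104 \cdot 10 \cdot 47 = \left(-104\right) 470 = -48880$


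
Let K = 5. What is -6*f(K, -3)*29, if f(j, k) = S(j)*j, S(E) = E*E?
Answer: -21750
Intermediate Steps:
S(E) = E²
f(j, k) = j³ (f(j, k) = j²*j = j³)
-6*f(K, -3)*29 = -6*5³*29 = -6*125*29 = -750*29 = -21750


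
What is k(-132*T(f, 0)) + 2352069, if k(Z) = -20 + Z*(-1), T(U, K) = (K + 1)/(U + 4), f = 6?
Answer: 11760311/5 ≈ 2.3521e+6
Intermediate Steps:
T(U, K) = (1 + K)/(4 + U)
k(Z) = -20 - Z
k(-132*T(f, 0)) + 2352069 = (-20 - (-132)*(1 + 0)/(4 + 6)) + 2352069 = (-20 - (-132)*1/10) + 2352069 = (-20 - (-132)*(⅒)*1) + 2352069 = (-20 - (-132)/10) + 2352069 = (-20 - 1*(-66/5)) + 2352069 = (-20 + 66/5) + 2352069 = -34/5 + 2352069 = 11760311/5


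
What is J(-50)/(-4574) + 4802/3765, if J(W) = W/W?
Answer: 21960583/17221110 ≈ 1.2752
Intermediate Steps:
J(W) = 1
J(-50)/(-4574) + 4802/3765 = 1/(-4574) + 4802/3765 = 1*(-1/4574) + 4802*(1/3765) = -1/4574 + 4802/3765 = 21960583/17221110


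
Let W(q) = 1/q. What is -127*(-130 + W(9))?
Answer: 148463/9 ≈ 16496.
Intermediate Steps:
-127*(-130 + W(9)) = -127*(-130 + 1/9) = -127*(-130 + ⅑) = -127*(-1169/9) = 148463/9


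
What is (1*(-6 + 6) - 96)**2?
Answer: 9216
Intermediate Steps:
(1*(-6 + 6) - 96)**2 = (1*0 - 96)**2 = (0 - 96)**2 = (-96)**2 = 9216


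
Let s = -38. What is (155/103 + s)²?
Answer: 14130081/10609 ≈ 1331.9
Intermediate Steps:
(155/103 + s)² = (155/103 - 38)² = (-3759/103)² = 14130081/10609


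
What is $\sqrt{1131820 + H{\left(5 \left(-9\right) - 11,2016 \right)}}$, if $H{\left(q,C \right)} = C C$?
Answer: $2 \sqrt{1299019} \approx 2279.5$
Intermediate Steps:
$H{\left(q,C \right)} = C^{2}$
$\sqrt{1131820 + H{\left(5 \left(-9\right) - 11,2016 \right)}} = \sqrt{1131820 + 2016^{2}} = \sqrt{1131820 + 4064256} = \sqrt{5196076} = 2 \sqrt{1299019}$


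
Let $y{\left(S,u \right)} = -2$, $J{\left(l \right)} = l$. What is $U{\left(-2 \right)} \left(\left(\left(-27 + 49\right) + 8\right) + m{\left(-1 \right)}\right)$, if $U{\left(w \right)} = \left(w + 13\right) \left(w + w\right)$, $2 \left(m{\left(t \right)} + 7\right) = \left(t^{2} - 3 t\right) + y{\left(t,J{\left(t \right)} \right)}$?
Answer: $-1056$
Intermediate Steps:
$m{\left(t \right)} = -8 + \frac{t^{2}}{2} - \frac{3 t}{2}$ ($m{\left(t \right)} = -7 + \frac{\left(t^{2} - 3 t\right) - 2}{2} = -7 + \frac{-2 + t^{2} - 3 t}{2} = -7 - \left(1 - \frac{t^{2}}{2} + \frac{3 t}{2}\right) = -8 + \frac{t^{2}}{2} - \frac{3 t}{2}$)
$U{\left(w \right)} = 2 w \left(13 + w\right)$ ($U{\left(w \right)} = \left(13 + w\right) 2 w = 2 w \left(13 + w\right)$)
$U{\left(-2 \right)} \left(\left(\left(-27 + 49\right) + 8\right) + m{\left(-1 \right)}\right) = 2 \left(-2\right) \left(13 - 2\right) \left(\left(\left(-27 + 49\right) + 8\right) - \left(\frac{13}{2} - \frac{1}{2}\right)\right) = 2 \left(-2\right) 11 \left(\left(22 + 8\right) + \left(-8 + \frac{1}{2} \cdot 1 + \frac{3}{2}\right)\right) = - 44 \left(30 + \left(-8 + \frac{1}{2} + \frac{3}{2}\right)\right) = - 44 \left(30 - 6\right) = \left(-44\right) 24 = -1056$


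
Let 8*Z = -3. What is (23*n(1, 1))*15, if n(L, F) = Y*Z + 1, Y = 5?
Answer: -2415/8 ≈ -301.88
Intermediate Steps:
Z = -3/8 (Z = (⅛)*(-3) = -3/8 ≈ -0.37500)
n(L, F) = -7/8 (n(L, F) = 5*(-3/8) + 1 = -15/8 + 1 = -7/8)
(23*n(1, 1))*15 = (23*(-7/8))*15 = -161/8*15 = -2415/8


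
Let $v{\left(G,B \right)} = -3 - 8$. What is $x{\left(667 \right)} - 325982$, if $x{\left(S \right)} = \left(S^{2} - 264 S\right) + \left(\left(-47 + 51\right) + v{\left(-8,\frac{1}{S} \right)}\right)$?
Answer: $-57188$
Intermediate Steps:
$v{\left(G,B \right)} = -11$ ($v{\left(G,B \right)} = -3 - 8 = -11$)
$x{\left(S \right)} = -7 + S^{2} - 264 S$ ($x{\left(S \right)} = \left(S^{2} - 264 S\right) + \left(\left(-47 + 51\right) - 11\right) = \left(S^{2} - 264 S\right) + \left(4 - 11\right) = \left(S^{2} - 264 S\right) - 7 = -7 + S^{2} - 264 S$)
$x{\left(667 \right)} - 325982 = \left(-7 + 667^{2} - 176088\right) - 325982 = \left(-7 + 444889 - 176088\right) - 325982 = 268794 - 325982 = -57188$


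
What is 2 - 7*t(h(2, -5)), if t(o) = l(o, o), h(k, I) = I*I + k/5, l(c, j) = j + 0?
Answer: -879/5 ≈ -175.80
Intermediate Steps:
l(c, j) = j
h(k, I) = I² + k/5 (h(k, I) = I² + k*(⅕) = I² + k/5)
t(o) = o
2 - 7*t(h(2, -5)) = 2 - 7*((-5)² + (⅕)*2) = 2 - 7*(25 + ⅖) = 2 - 7*127/5 = 2 - 889/5 = -879/5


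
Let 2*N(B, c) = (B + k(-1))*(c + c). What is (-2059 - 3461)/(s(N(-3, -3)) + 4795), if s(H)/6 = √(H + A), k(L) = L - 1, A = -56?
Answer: -26468400/22993501 + 33120*I*√41/22993501 ≈ -1.1511 + 0.0092231*I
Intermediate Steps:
k(L) = -1 + L
N(B, c) = c*(-2 + B) (N(B, c) = ((B + (-1 - 1))*(c + c))/2 = ((B - 2)*(2*c))/2 = ((-2 + B)*(2*c))/2 = (2*c*(-2 + B))/2 = c*(-2 + B))
s(H) = 6*√(-56 + H) (s(H) = 6*√(H - 56) = 6*√(-56 + H))
(-2059 - 3461)/(s(N(-3, -3)) + 4795) = (-2059 - 3461)/(6*√(-56 - 3*(-2 - 3)) + 4795) = -5520/(6*√(-56 - 3*(-5)) + 4795) = -5520/(6*√(-56 + 15) + 4795) = -5520/(6*√(-41) + 4795) = -5520/(6*(I*√41) + 4795) = -5520/(6*I*√41 + 4795) = -5520/(4795 + 6*I*√41)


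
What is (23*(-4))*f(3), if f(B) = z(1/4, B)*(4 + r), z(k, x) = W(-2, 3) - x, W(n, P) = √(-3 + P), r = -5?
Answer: -276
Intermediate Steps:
z(k, x) = -x (z(k, x) = √(-3 + 3) - x = √0 - x = 0 - x = -x)
f(B) = B (f(B) = (-B)*(4 - 5) = -B*(-1) = B)
(23*(-4))*f(3) = (23*(-4))*3 = -92*3 = -276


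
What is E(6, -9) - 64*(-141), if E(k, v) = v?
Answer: 9015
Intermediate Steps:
E(6, -9) - 64*(-141) = -9 - 64*(-141) = -9 + 9024 = 9015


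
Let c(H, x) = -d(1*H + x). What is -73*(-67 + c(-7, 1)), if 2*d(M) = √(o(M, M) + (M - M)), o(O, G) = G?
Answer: 4891 + 73*I*√6/2 ≈ 4891.0 + 89.406*I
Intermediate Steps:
d(M) = √M/2 (d(M) = √(M + (M - M))/2 = √(M + 0)/2 = √M/2)
c(H, x) = -√(H + x)/2 (c(H, x) = -√(1*H + x)/2 = -√(H + x)/2)
-73*(-67 + c(-7, 1)) = -73*(-67 - √(-7 + 1)/2) = -73*(-67 - I*√6/2) = 4891 + 73*I*√6/2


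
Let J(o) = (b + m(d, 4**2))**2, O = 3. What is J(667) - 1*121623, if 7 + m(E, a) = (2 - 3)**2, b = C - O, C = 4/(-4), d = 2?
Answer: -121523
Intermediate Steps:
C = -1 (C = 4*(-1/4) = -1)
b = -4 (b = -1 - 1*3 = -1 - 3 = -4)
m(E, a) = -6 (m(E, a) = -7 + (2 - 3)**2 = -7 + (-1)**2 = -7 + 1 = -6)
J(o) = 100 (J(o) = (-4 - 6)**2 = (-10)**2 = 100)
J(667) - 1*121623 = 100 - 1*121623 = 100 - 121623 = -121523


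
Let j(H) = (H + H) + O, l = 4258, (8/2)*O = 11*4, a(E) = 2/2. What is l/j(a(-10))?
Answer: 4258/13 ≈ 327.54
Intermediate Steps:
a(E) = 1 (a(E) = 2*(1/2) = 1)
O = 11 (O = (11*4)/4 = (1/4)*44 = 11)
j(H) = 11 + 2*H (j(H) = (H + H) + 11 = 2*H + 11 = 11 + 2*H)
l/j(a(-10)) = 4258/(11 + 2*1) = 4258/(11 + 2) = 4258/13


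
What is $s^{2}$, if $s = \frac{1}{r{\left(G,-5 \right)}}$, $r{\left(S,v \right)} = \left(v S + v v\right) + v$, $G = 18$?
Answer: $\frac{1}{4900} \approx 0.00020408$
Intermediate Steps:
$r{\left(S,v \right)} = v + v^{2} + S v$ ($r{\left(S,v \right)} = \left(S v + v^{2}\right) + v = \left(v^{2} + S v\right) + v = v + v^{2} + S v$)
$s = - \frac{1}{70}$ ($s = \frac{1}{\left(-5\right) \left(1 + 18 - 5\right)} = \frac{1}{\left(-5\right) 14} = \frac{1}{-70} = - \frac{1}{70} \approx -0.014286$)
$s^{2} = \left(- \frac{1}{70}\right)^{2} = \frac{1}{4900}$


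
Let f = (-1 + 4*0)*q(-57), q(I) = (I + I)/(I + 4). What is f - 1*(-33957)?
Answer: 1799607/53 ≈ 33955.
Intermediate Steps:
q(I) = 2*I/(4 + I) (q(I) = (2*I)/(4 + I) = 2*I/(4 + I))
f = -114/53 (f = (-1 + 4*0)*(2*(-57)/(4 - 57)) = (-1 + 0)*(2*(-57)/(-53)) = -2*(-57)*(-1)/53 = -1*114/53 = -114/53 ≈ -2.1509)
f - 1*(-33957) = -114/53 - 1*(-33957) = -114/53 + 33957 = 1799607/53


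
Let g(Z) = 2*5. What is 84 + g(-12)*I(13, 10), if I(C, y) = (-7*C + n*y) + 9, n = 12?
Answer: 464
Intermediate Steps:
I(C, y) = 9 - 7*C + 12*y (I(C, y) = (-7*C + 12*y) + 9 = 9 - 7*C + 12*y)
g(Z) = 10
84 + g(-12)*I(13, 10) = 84 + 10*(9 - 7*13 + 12*10) = 84 + 10*(9 - 91 + 120) = 84 + 10*38 = 84 + 380 = 464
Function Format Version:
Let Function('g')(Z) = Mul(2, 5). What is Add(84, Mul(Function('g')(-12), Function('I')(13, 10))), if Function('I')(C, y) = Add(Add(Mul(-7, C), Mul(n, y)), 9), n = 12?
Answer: 464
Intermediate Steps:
Function('I')(C, y) = Add(9, Mul(-7, C), Mul(12, y)) (Function('I')(C, y) = Add(Add(Mul(-7, C), Mul(12, y)), 9) = Add(9, Mul(-7, C), Mul(12, y)))
Function('g')(Z) = 10
Add(84, Mul(Function('g')(-12), Function('I')(13, 10))) = Add(84, Mul(10, Add(9, Mul(-7, 13), Mul(12, 10)))) = Add(84, Mul(10, Add(9, -91, 120))) = Add(84, Mul(10, 38)) = Add(84, 380) = 464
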